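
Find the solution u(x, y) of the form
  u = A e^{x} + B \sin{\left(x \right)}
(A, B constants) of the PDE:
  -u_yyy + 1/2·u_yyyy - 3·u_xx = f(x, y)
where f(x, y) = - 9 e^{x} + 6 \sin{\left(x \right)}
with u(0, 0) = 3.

Answer: u(x, y) = 3 e^{x} + 2 \sin{\left(x \right)}

Derivation:
Substitute the ansatz u = A e^{x} + B \sin{\left(x \right)} into the left-hand side.
Derivatives of the ansatz:
  u_yyy = 0
  u_yyyy = 0
  u_xx = A e^{x} - B \sin{\left(x \right)}
Term by term:
  -u_yyy = 0
  1/2·u_yyyy = 0
  -3·u_xx = - 3 A e^{x} + 3 B \sin{\left(x \right)}
So the left-hand side equals
  - 3 A e^{x} + 3 B \sin{\left(x \right)}
This must equal f(x, y) = - 9 e^{x} + 6 \sin{\left(x \right)} identically.
Matching coefficients of the independent functions:
  [e^{x}]:  - 3 A = -9
  [\sin{\left(x \right)}]:  3 B = 6
Solving: A = 3, B = 2.
Check against the point condition:
  u(0, 0) = 3  ⟹  A = 3  ✓
Hence u(x, y) = 3 e^{x} + 2 \sin{\left(x \right)}.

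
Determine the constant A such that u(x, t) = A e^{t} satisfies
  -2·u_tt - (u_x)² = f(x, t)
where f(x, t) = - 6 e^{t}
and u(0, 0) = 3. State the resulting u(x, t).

Substitute the ansatz u = A e^{t} into the left-hand side.
Derivatives of the ansatz:
  u_tt = A e^{t}
  u_x = 0
Term by term:
  -2·u_tt = - 2 A e^{t}
  -(u_x)² = 0
So the left-hand side equals
  - 2 A e^{t}
This must equal f(x, t) = - 6 e^{t} identically.
Matching coefficients of the independent functions:
  [e^{t}]:  - 2 A = -6
Solving: A = 3.
Check against the point condition:
  u(0, 0) = 3  ⟹  A = 3  ✓
Hence u(x, t) = 3 e^{t}.

Answer: u(x, t) = 3 e^{t}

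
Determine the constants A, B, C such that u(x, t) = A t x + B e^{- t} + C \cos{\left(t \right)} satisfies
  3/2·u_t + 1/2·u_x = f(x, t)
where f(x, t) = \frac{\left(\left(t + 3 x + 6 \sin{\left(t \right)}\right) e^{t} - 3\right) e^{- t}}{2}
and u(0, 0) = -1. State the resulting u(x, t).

Substitute the ansatz u = A t x + B e^{- t} + C \cos{\left(t \right)} into the left-hand side.
Derivatives of the ansatz:
  u_t = A x - B e^{- t} - C \sin{\left(t \right)}
  u_x = A t
Term by term:
  3/2·u_t = \frac{3 A x}{2} - \frac{3 B e^{- t}}{2} - \frac{3 C \sin{\left(t \right)}}{2}
  1/2·u_x = \frac{A t}{2}
So the left-hand side equals
  \frac{A t}{2} + \frac{3 A x}{2} - \frac{3 B e^{- t}}{2} - \frac{3 C \sin{\left(t \right)}}{2}
This must equal f(x, t) identically; expanded, f = \frac{t}{2} + \frac{3 x}{2} + 3 \sin{\left(t \right)} - \frac{3 e^{- t}}{2}.
Matching coefficients of the independent functions:
  [t]:  \frac{A}{2} = \frac{1}{2}
  [x]:  \frac{3 A}{2} = \frac{3}{2}
  [e^{- t}]:  - \frac{3 B}{2} = - \frac{3}{2}
  [\sin{\left(t \right)}]:  - \frac{3 C}{2} = 3
Solving: A = 1, B = 1, C = -2.
Check against the point condition:
  u(0, 0) = -1  ⟹  B + C = -1  ✓
Hence u(x, t) = t x - 2 \cos{\left(t \right)} + e^{- t}.

Answer: u(x, t) = t x - 2 \cos{\left(t \right)} + e^{- t}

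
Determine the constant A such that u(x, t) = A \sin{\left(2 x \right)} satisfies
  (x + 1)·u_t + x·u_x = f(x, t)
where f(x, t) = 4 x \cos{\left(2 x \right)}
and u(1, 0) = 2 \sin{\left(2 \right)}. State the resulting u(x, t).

Substitute the ansatz u = A \sin{\left(2 x \right)} into the left-hand side.
Derivatives of the ansatz:
  u_t = 0
  u_x = 2 A \cos{\left(2 x \right)}
Term by term:
  (x + 1)·u_t = 0
  x·u_x = 2 A x \cos{\left(2 x \right)}
So the left-hand side equals
  2 A x \cos{\left(2 x \right)}
This must equal f(x, t) = 4 x \cos{\left(2 x \right)} identically.
Matching coefficients of the independent functions:
  [x \cos{\left(2 x \right)}]:  2 A = 4
Solving: A = 2.
Check against the point condition:
  u(1, 0) = 2 \sin{\left(2 \right)}  ⟹  A \sin{\left(2 \right)} = 2 \sin{\left(2 \right)}  ✓
Hence u(x, t) = 2 \sin{\left(2 x \right)}.

Answer: u(x, t) = 2 \sin{\left(2 x \right)}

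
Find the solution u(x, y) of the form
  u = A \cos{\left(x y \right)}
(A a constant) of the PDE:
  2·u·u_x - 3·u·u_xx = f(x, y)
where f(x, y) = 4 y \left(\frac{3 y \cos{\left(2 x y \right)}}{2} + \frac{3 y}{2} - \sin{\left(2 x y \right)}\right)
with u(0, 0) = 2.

Substitute the ansatz u = A \cos{\left(x y \right)} into the left-hand side.
Derivatives of the ansatz:
  u_x = - A y \sin{\left(x y \right)}
  u_xx = - A y^{2} \cos{\left(x y \right)}
Term by term:
  2·u·u_x = - 2 A^{2} y \sin{\left(x y \right)} \cos{\left(x y \right)}
  -3·u·u_xx = 3 A^{2} y^{2} \cos^{2}{\left(x y \right)}
So the left-hand side equals
  3 A^{2} y^{2} \cos^{2}{\left(x y \right)} - 2 A^{2} y \sin{\left(x y \right)} \cos{\left(x y \right)}
This must equal f(x, y) identically; expanded, f = 12 y^{2} \cos^{2}{\left(x y \right)} - 8 y \sin{\left(x y \right)} \cos{\left(x y \right)}.
Matching coefficients of the independent functions:
  [y^{2} \cos^{2}{\left(x y \right)}]:  3 A^{2} = 12
  [y \sin{\left(x y \right)} \cos{\left(x y \right)}]:  - 2 A^{2} = -8
These equations allow (A) = (-2) or (2).
Impose the point condition(s):
  u(0, 0) = 2  ⟹  A = 2
Only A = 2 satisfies everything.
Hence u(x, y) = 2 \cos{\left(x y \right)}.

Answer: u(x, y) = 2 \cos{\left(x y \right)}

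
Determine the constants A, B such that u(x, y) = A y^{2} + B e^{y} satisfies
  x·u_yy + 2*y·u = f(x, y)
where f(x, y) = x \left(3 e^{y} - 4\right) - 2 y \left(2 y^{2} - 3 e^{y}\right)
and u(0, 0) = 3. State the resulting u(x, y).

Answer: u(x, y) = - 2 y^{2} + 3 e^{y}

Derivation:
Substitute the ansatz u = A y^{2} + B e^{y} into the left-hand side.
Derivatives of the ansatz:
  u_yy = 2 A + B e^{y}
Term by term:
  x·u_yy = 2 A x + B x e^{y}
  2*y·u = 2 A y^{3} + 2 B y e^{y}
So the left-hand side equals
  2 A x + 2 A y^{3} + B x e^{y} + 2 B y e^{y}
This must equal f(x, y) identically; expanded, f = 3 x e^{y} - 4 x - 4 y^{3} + 6 y e^{y}.
Matching coefficients of the independent functions:
  [x, y^{3}]:  2 A = -4
  [x e^{y}]:  B = 3
  [y e^{y}]:  2 B = 6
Solving: A = -2, B = 3.
Check against the point condition:
  u(0, 0) = 3  ⟹  B = 3  ✓
Hence u(x, y) = - 2 y^{2} + 3 e^{y}.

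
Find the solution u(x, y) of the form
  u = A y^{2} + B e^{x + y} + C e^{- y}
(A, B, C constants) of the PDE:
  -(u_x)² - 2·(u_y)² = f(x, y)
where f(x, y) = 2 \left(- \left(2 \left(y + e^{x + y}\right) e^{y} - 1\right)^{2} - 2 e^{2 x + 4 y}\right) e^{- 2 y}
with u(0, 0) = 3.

Substitute the ansatz u = A y^{2} + B e^{x + y} + C e^{- y} into the left-hand side.
Derivatives of the ansatz:
  u_x = B e^{x} e^{y}
  u_y = 2 A y + B e^{x} e^{y} - C e^{- y}
Term by term:
  -(u_x)² = - B^{2} e^{2 x} e^{2 y}
  -2·(u_y)² = - 8 A^{2} y^{2} - 8 A B y e^{x} e^{y} + 8 A C y e^{- y} - 2 B^{2} e^{2 x} e^{2 y} + 4 B C e^{x} - 2 C^{2} e^{- 2 y}
So the left-hand side equals
  - 8 A^{2} y^{2} - 8 A B y e^{x} e^{y} + 8 A C y e^{- y} - 3 B^{2} e^{2 x} e^{2 y} + 4 B C e^{x} - 2 C^{2} e^{- 2 y}
This must equal f(x, y) identically; expanded, f = - 8 y^{2} - 16 y e^{x} e^{y} + 8 y e^{- y} - 12 e^{2 x} e^{2 y} + 8 e^{x} - 2 e^{- 2 y}.
Matching coefficients of the independent functions:
  [y^{2}]:  - 8 A^{2} = -8
  [y e^{- y}]:  8 A C = 8
  [e^{2 x} e^{2 y}]:  - 3 B^{2} = -12
  [y e^{x} e^{y}]:  - 8 A B = -16
  [e^{x}]:  4 B C = 8
  [e^{- 2 y}]:  - 2 C^{2} = -2
These equations allow (A, B, C) = (-1, -2, -1) or (1, 2, 1).
Impose the point condition(s):
  u(0, 0) = 3  ⟹  B + C = 3
Only A = 1, B = 2, C = 1 satisfies everything.
Hence u(x, y) = y^{2} + 2 e^{x + y} + e^{- y}.

Answer: u(x, y) = y^{2} + 2 e^{x + y} + e^{- y}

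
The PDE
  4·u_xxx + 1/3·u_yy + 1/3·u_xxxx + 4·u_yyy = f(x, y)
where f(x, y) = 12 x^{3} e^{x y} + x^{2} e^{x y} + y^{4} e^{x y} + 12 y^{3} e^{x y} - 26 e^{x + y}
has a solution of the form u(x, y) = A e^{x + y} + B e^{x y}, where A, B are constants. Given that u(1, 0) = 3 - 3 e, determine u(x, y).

Substitute the ansatz u = A e^{x + y} + B e^{x y} into the left-hand side.
Derivatives of the ansatz:
  u_xxx = A e^{x} e^{y} + B y^{3} e^{x y}
  u_yy = A e^{x} e^{y} + B x^{2} e^{x y}
  u_xxxx = A e^{x} e^{y} + B y^{4} e^{x y}
  u_yyy = A e^{x} e^{y} + B x^{3} e^{x y}
Term by term:
  4·u_xxx = 4 A e^{x} e^{y} + 4 B y^{3} e^{x y}
  1/3·u_yy = \frac{A e^{x} e^{y}}{3} + \frac{B x^{2} e^{x y}}{3}
  1/3·u_xxxx = \frac{A e^{x} e^{y}}{3} + \frac{B y^{4} e^{x y}}{3}
  4·u_yyy = 4 A e^{x} e^{y} + 4 B x^{3} e^{x y}
So the left-hand side equals
  \frac{26 A e^{x} e^{y}}{3} + 4 B x^{3} e^{x y} + \frac{B x^{2} e^{x y}}{3} + \frac{B y^{4} e^{x y}}{3} + 4 B y^{3} e^{x y}
This must equal f(x, y) identically; expanded, f = 12 x^{3} e^{x y} + x^{2} e^{x y} + y^{4} e^{x y} + 12 y^{3} e^{x y} - 26 e^{x} e^{y}.
Matching coefficients of the independent functions:
  [x^{2} e^{x y}, y^{4} e^{x y}]:  \frac{B}{3} = 1
  [x^{3} e^{x y}, y^{3} e^{x y}]:  4 B = 12
  [e^{x} e^{y}]:  \frac{26 A}{3} = -26
Solving: A = -3, B = 3.
Check against the point condition:
  u(1, 0) = 3 - 3 e  ⟹  e A + B = 3 - 3 e  ✓
Hence u(x, y) = 3 e^{x y} - 3 e^{x + y}.

Answer: u(x, y) = 3 e^{x y} - 3 e^{x + y}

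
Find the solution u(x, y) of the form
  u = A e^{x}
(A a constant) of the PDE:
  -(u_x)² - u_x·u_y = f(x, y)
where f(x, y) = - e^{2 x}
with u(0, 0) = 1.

Substitute the ansatz u = A e^{x} into the left-hand side.
Derivatives of the ansatz:
  u_x = A e^{x}
  u_y = 0
Term by term:
  -(u_x)² = - A^{2} e^{2 x}
  -u_x·u_y = 0
So the left-hand side equals
  - A^{2} e^{2 x}
This must equal f(x, y) = - e^{2 x} identically.
Matching coefficients of the independent functions:
  [e^{2 x}]:  - A^{2} = -1
These equations allow (A) = (-1) or (1).
Impose the point condition(s):
  u(0, 0) = 1  ⟹  A = 1
Only A = 1 satisfies everything.
Hence u(x, y) = e^{x}.

Answer: u(x, y) = e^{x}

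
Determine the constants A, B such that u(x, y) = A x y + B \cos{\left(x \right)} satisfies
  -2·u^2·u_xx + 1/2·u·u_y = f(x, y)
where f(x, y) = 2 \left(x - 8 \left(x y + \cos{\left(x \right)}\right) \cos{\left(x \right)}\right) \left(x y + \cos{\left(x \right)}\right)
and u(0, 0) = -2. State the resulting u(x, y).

Substitute the ansatz u = A x y + B \cos{\left(x \right)} into the left-hand side.
Derivatives of the ansatz:
  u_xx = - B \cos{\left(x \right)}
  u_y = A x
Term by term:
  -2·u^2·u_xx = 2 A^{2} B x^{2} y^{2} \cos{\left(x \right)} + 4 A B^{2} x y \cos^{2}{\left(x \right)} + 2 B^{3} \cos^{3}{\left(x \right)}
  1/2·u·u_y = \frac{A^{2} x^{2} y}{2} + \frac{A B x \cos{\left(x \right)}}{2}
So the left-hand side equals
  2 A^{2} B x^{2} y^{2} \cos{\left(x \right)} + \frac{A^{2} x^{2} y}{2} + 4 A B^{2} x y \cos^{2}{\left(x \right)} + \frac{A B x \cos{\left(x \right)}}{2} + 2 B^{3} \cos^{3}{\left(x \right)}
This must equal f(x, y) identically; expanded, f = - 16 x^{2} y^{2} \cos{\left(x \right)} + 2 x^{2} y - 32 x y \cos^{2}{\left(x \right)} + 2 x \cos{\left(x \right)} - 16 \cos^{3}{\left(x \right)}.
Matching coefficients of the independent functions:
  [x \cos{\left(x \right)}]:  \frac{A B}{2} = 2
  [x^{2} y]:  \frac{A^{2}}{2} = 2
  [x y \cos^{2}{\left(x \right)}]:  4 A B^{2} = -32
  [x^{2} y^{2} \cos{\left(x \right)}]:  2 A^{2} B = -16
  [\cos^{3}{\left(x \right)}]:  2 B^{3} = -16
Solving: A = -2, B = -2.
Check against the point condition:
  u(0, 0) = -2  ⟹  B = -2  ✓
Hence u(x, y) = - 2 x y - 2 \cos{\left(x \right)}.

Answer: u(x, y) = - 2 x y - 2 \cos{\left(x \right)}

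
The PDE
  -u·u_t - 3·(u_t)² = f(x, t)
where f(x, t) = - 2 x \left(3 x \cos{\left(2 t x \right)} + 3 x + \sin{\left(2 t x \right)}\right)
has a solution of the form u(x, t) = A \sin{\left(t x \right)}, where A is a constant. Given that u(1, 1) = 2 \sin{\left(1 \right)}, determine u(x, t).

Substitute the ansatz u = A \sin{\left(t x \right)} into the left-hand side.
Derivatives of the ansatz:
  u_t = A x \cos{\left(t x \right)}
Term by term:
  -u·u_t = - A^{2} x \sin{\left(t x \right)} \cos{\left(t x \right)}
  -3·(u_t)² = - 3 A^{2} x^{2} \cos^{2}{\left(t x \right)}
So the left-hand side equals
  - 3 A^{2} x^{2} \cos^{2}{\left(t x \right)} - A^{2} x \sin{\left(t x \right)} \cos{\left(t x \right)}
This must equal f(x, t) identically; expanded, f = - 12 x^{2} \cos^{2}{\left(t x \right)} - 4 x \sin{\left(t x \right)} \cos{\left(t x \right)}.
Matching coefficients of the independent functions:
  [x^{2} \cos^{2}{\left(t x \right)}]:  - 3 A^{2} = -12
  [x \sin{\left(t x \right)} \cos{\left(t x \right)}]:  - A^{2} = -4
These equations allow (A) = (-2) or (2).
Impose the point condition(s):
  u(1, 1) = 2 \sin{\left(1 \right)}  ⟹  A \sin{\left(1 \right)} = 2 \sin{\left(1 \right)}
Only A = 2 satisfies everything.
Hence u(x, t) = 2 \sin{\left(t x \right)}.

Answer: u(x, t) = 2 \sin{\left(t x \right)}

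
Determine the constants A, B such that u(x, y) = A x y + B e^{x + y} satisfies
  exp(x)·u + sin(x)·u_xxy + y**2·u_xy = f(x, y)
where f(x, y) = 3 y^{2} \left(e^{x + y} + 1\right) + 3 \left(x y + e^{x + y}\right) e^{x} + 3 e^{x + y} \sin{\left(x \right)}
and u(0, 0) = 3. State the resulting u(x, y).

Substitute the ansatz u = A x y + B e^{x + y} into the left-hand side.
Derivatives of the ansatz:
  u_xxy = B e^{x} e^{y}
  u_xy = A + B e^{x} e^{y}
Term by term:
  exp(x)·u = A x y e^{x} + B e^{2 x} e^{y}
  sin(x)·u_xxy = B e^{x} e^{y} \sin{\left(x \right)}
  y**2·u_xy = A y^{2} + B y^{2} e^{x} e^{y}
So the left-hand side equals
  A x y e^{x} + A y^{2} + B y^{2} e^{x} e^{y} + B e^{2 x} e^{y} + B e^{x} e^{y} \sin{\left(x \right)}
This must equal f(x, y) identically; expanded, f = 3 x y e^{x} + 3 y^{2} e^{x} e^{y} + 3 y^{2} + 3 e^{2 x} e^{y} + 3 e^{x} e^{y} \sin{\left(x \right)}.
Matching coefficients of the independent functions:
  [y^{2}, x y e^{x}]:  A = 3
  [e^{2 x} e^{y}, y^{2} e^{x} e^{y}, e^{x} e^{y} \sin{\left(x \right)}]:  B = 3
Solving: A = 3, B = 3.
Check against the point condition:
  u(0, 0) = 3  ⟹  B = 3  ✓
Hence u(x, y) = 3 x y + 3 e^{x + y}.

Answer: u(x, y) = 3 x y + 3 e^{x + y}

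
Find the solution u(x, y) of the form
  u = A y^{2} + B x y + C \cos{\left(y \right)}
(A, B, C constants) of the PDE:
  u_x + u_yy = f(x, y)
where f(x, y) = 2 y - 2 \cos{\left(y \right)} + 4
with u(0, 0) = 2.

Answer: u(x, y) = 2 x y + 2 y^{2} + 2 \cos{\left(y \right)}

Derivation:
Substitute the ansatz u = A y^{2} + B x y + C \cos{\left(y \right)} into the left-hand side.
Derivatives of the ansatz:
  u_x = B y
  u_yy = 2 A - C \cos{\left(y \right)}
Term by term:
  u_x = B y
  u_yy = 2 A - C \cos{\left(y \right)}
So the left-hand side equals
  2 A + B y - C \cos{\left(y \right)}
This must equal f(x, y) = 2 y - 2 \cos{\left(y \right)} + 4 identically.
Matching coefficients of the independent functions:
  [constant term]:  2 A = 4
  [y]:  B = 2
  [\cos{\left(y \right)}]:  - C = -2
Solving: A = 2, B = 2, C = 2.
Check against the point condition:
  u(0, 0) = 2  ⟹  C = 2  ✓
Hence u(x, y) = 2 x y + 2 y^{2} + 2 \cos{\left(y \right)}.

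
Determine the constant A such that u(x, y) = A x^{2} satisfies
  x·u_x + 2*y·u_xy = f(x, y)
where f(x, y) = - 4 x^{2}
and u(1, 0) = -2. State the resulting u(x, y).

Answer: u(x, y) = - 2 x^{2}

Derivation:
Substitute the ansatz u = A x^{2} into the left-hand side.
Derivatives of the ansatz:
  u_x = 2 A x
  u_xy = 0
Term by term:
  x·u_x = 2 A x^{2}
  2*y·u_xy = 0
So the left-hand side equals
  2 A x^{2}
This must equal f(x, y) = - 4 x^{2} identically.
Matching coefficients of the independent functions:
  [x^{2}]:  2 A = -4
Solving: A = -2.
Check against the point condition:
  u(1, 0) = -2  ⟹  A = -2  ✓
Hence u(x, y) = - 2 x^{2}.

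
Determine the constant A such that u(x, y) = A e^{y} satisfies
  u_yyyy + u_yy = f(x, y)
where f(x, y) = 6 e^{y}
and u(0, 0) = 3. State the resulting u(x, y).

Substitute the ansatz u = A e^{y} into the left-hand side.
Derivatives of the ansatz:
  u_yyyy = A e^{y}
  u_yy = A e^{y}
Term by term:
  u_yyyy = A e^{y}
  u_yy = A e^{y}
So the left-hand side equals
  2 A e^{y}
This must equal f(x, y) = 6 e^{y} identically.
Matching coefficients of the independent functions:
  [e^{y}]:  2 A = 6
Solving: A = 3.
Check against the point condition:
  u(0, 0) = 3  ⟹  A = 3  ✓
Hence u(x, y) = 3 e^{y}.

Answer: u(x, y) = 3 e^{y}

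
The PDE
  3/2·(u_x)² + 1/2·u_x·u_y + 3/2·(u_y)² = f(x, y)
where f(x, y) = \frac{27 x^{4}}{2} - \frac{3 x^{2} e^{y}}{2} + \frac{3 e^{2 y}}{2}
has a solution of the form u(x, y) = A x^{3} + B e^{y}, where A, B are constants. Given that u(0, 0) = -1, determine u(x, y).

Substitute the ansatz u = A x^{3} + B e^{y} into the left-hand side.
Derivatives of the ansatz:
  u_x = 3 A x^{2}
  u_y = B e^{y}
Term by term:
  3/2·(u_x)² = \frac{27 A^{2} x^{4}}{2}
  1/2·u_x·u_y = \frac{3 A B x^{2} e^{y}}{2}
  3/2·(u_y)² = \frac{3 B^{2} e^{2 y}}{2}
So the left-hand side equals
  \frac{27 A^{2} x^{4}}{2} + \frac{3 A B x^{2} e^{y}}{2} + \frac{3 B^{2} e^{2 y}}{2}
This must equal f(x, y) = \frac{27 x^{4}}{2} - \frac{3 x^{2} e^{y}}{2} + \frac{3 e^{2 y}}{2} identically.
Matching coefficients of the independent functions:
  [x^{4}]:  \frac{27 A^{2}}{2} = \frac{27}{2}
  [x^{2} e^{y}]:  \frac{3 A B}{2} = - \frac{3}{2}
  [e^{2 y}]:  \frac{3 B^{2}}{2} = \frac{3}{2}
These equations allow (A, B) = (-1, 1) or (1, -1).
Impose the point condition(s):
  u(0, 0) = -1  ⟹  B = -1
Only A = 1, B = -1 satisfies everything.
Hence u(x, y) = x^{3} - e^{y}.

Answer: u(x, y) = x^{3} - e^{y}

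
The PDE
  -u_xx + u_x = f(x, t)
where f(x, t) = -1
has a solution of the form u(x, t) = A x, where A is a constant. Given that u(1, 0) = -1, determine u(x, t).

Answer: u(x, t) = - x

Derivation:
Substitute the ansatz u = A x into the left-hand side.
Derivatives of the ansatz:
  u_xx = 0
  u_x = A
Term by term:
  -u_xx = 0
  u_x = A
So the left-hand side equals
  A
This must equal f(x, t) = -1 identically.
Matching coefficients of the independent functions:
  [constant term]:  A = -1
Solving: A = -1.
Check against the point condition:
  u(1, 0) = -1  ⟹  A = -1  ✓
Hence u(x, t) = - x.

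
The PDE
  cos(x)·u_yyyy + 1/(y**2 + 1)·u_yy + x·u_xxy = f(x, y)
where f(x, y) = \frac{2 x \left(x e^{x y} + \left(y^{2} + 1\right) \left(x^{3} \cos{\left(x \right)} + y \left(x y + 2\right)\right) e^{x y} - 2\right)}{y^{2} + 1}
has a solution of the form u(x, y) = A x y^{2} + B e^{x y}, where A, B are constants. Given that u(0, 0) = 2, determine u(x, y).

Substitute the ansatz u = A x y^{2} + B e^{x y} into the left-hand side.
Derivatives of the ansatz:
  u_yyyy = B x^{4} e^{x y}
  u_yy = 2 A x + B x^{2} e^{x y}
  u_xxy = B x y^{2} e^{x y} + 2 B y e^{x y}
Term by term:
  cos(x)·u_yyyy = B x^{4} e^{x y} \cos{\left(x \right)}
  1/(y**2 + 1)·u_yy = \frac{2 A x}{y^{2} + 1} + \frac{B x^{2} e^{x y}}{y^{2} + 1}
  x·u_xxy = B x^{2} y^{2} e^{x y} + 2 B x y e^{x y}
So the left-hand side equals
  \frac{2 A x}{y^{2} + 1} + B x^{4} e^{x y} \cos{\left(x \right)} + B x^{2} y^{2} e^{x y} + \frac{B x^{2} e^{x y}}{y^{2} + 1} + 2 B x y e^{x y}
This must equal f(x, y) identically; expanded, f = 2 x^{4} e^{x y} \cos{\left(x \right)} + 2 x^{2} y^{2} e^{x y} + \frac{2 x^{2} e^{x y}}{y^{2} + 1} + 4 x y e^{x y} - \frac{4 x}{y^{2} + 1}.
Matching coefficients of the independent functions:
  [\frac{x}{y^{2} + 1}]:  2 A = -4
  [x y e^{x y}]:  2 B = 4
  [x^{2} y^{2} e^{x y}, \frac{x^{2} e^{x y}}{y^{2} + 1}, x^{4} e^{x y} \cos{\left(x \right)}]:  B = 2
Solving: A = -2, B = 2.
Check against the point condition:
  u(0, 0) = 2  ⟹  B = 2  ✓
Hence u(x, y) = - 2 x y^{2} + 2 e^{x y}.

Answer: u(x, y) = - 2 x y^{2} + 2 e^{x y}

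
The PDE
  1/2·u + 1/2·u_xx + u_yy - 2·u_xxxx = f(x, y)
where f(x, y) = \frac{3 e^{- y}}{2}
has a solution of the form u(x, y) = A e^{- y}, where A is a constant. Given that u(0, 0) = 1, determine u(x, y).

Substitute the ansatz u = A e^{- y} into the left-hand side.
Derivatives of the ansatz:
  u_xx = 0
  u_yy = A e^{- y}
  u_xxxx = 0
Term by term:
  1/2·u = \frac{A e^{- y}}{2}
  1/2·u_xx = 0
  u_yy = A e^{- y}
  -2·u_xxxx = 0
So the left-hand side equals
  \frac{3 A e^{- y}}{2}
This must equal f(x, y) = \frac{3 e^{- y}}{2} identically.
Matching coefficients of the independent functions:
  [e^{- y}]:  \frac{3 A}{2} = \frac{3}{2}
Solving: A = 1.
Check against the point condition:
  u(0, 0) = 1  ⟹  A = 1  ✓
Hence u(x, y) = e^{- y}.

Answer: u(x, y) = e^{- y}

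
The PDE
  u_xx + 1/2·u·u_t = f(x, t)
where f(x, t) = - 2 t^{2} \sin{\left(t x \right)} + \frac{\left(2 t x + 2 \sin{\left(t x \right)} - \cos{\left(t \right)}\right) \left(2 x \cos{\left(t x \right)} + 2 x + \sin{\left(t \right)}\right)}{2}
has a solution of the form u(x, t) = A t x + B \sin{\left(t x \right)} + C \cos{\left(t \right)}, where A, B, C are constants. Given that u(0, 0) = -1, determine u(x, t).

Substitute the ansatz u = A t x + B \sin{\left(t x \right)} + C \cos{\left(t \right)} into the left-hand side.
Derivatives of the ansatz:
  u_xx = - B t^{2} \sin{\left(t x \right)}
  u_t = A x + B x \cos{\left(t x \right)} - C \sin{\left(t \right)}
Term by term:
  u_xx = - B t^{2} \sin{\left(t x \right)}
  1/2·u·u_t = \frac{A^{2} t x^{2}}{2} + \frac{A B t x^{2} \cos{\left(t x \right)}}{2} + \frac{A B x \sin{\left(t x \right)}}{2} - \frac{A C t x \sin{\left(t \right)}}{2} + \frac{A C x \cos{\left(t \right)}}{2} + \frac{B^{2} x \sin{\left(t x \right)} \cos{\left(t x \right)}}{2} + \frac{B C x \cos{\left(t \right)} \cos{\left(t x \right)}}{2} - \frac{B C \sin{\left(t \right)} \sin{\left(t x \right)}}{2} - \frac{C^{2} \sin{\left(t \right)} \cos{\left(t \right)}}{2}
So the left-hand side equals
  \frac{A^{2} t x^{2}}{2} + \frac{A B t x^{2} \cos{\left(t x \right)}}{2} + \frac{A B x \sin{\left(t x \right)}}{2} - \frac{A C t x \sin{\left(t \right)}}{2} + \frac{A C x \cos{\left(t \right)}}{2} + \frac{B^{2} x \sin{\left(t x \right)} \cos{\left(t x \right)}}{2} + \frac{B C x \cos{\left(t \right)} \cos{\left(t x \right)}}{2} - \frac{B C \sin{\left(t \right)} \sin{\left(t x \right)}}{2} - B t^{2} \sin{\left(t x \right)} - \frac{C^{2} \sin{\left(t \right)} \cos{\left(t \right)}}{2}
This must equal f(x, t) identically; expanded, f = - 2 t^{2} \sin{\left(t x \right)} + 2 t x^{2} \cos{\left(t x \right)} + 2 t x^{2} + t x \sin{\left(t \right)} + 2 x \sin{\left(t x \right)} \cos{\left(t x \right)} + 2 x \sin{\left(t x \right)} - x \cos{\left(t \right)} \cos{\left(t x \right)} - x \cos{\left(t \right)} + \sin{\left(t \right)} \sin{\left(t x \right)} - \frac{\sin{\left(t \right)} \cos{\left(t \right)}}{2}.
Matching coefficients of the independent functions:
  [t x^{2}]:  \frac{A^{2}}{2} = 2
  [t^{2} \sin{\left(t x \right)}]:  - B = -2
  [x \sin{\left(t x \right)}, t x^{2} \cos{\left(t x \right)}]:  \frac{A B}{2} = 2
  [x \cos{\left(t \right)}]:  \frac{A C}{2} = -1
  [\sin{\left(t \right)} \sin{\left(t x \right)}]:  - \frac{B C}{2} = 1
  [\sin{\left(t \right)} \cos{\left(t \right)}]:  - \frac{C^{2}}{2} = - \frac{1}{2}
  [t x \sin{\left(t \right)}]:  - \frac{A C}{2} = 1
  [x \sin{\left(t x \right)} \cos{\left(t x \right)}]:  \frac{B^{2}}{2} = 2
  [x \cos{\left(t \right)} \cos{\left(t x \right)}]:  \frac{B C}{2} = -1
Solving: A = 2, B = 2, C = -1.
Check against the point condition:
  u(0, 0) = -1  ⟹  C = -1  ✓
Hence u(x, t) = 2 t x + 2 \sin{\left(t x \right)} - \cos{\left(t \right)}.

Answer: u(x, t) = 2 t x + 2 \sin{\left(t x \right)} - \cos{\left(t \right)}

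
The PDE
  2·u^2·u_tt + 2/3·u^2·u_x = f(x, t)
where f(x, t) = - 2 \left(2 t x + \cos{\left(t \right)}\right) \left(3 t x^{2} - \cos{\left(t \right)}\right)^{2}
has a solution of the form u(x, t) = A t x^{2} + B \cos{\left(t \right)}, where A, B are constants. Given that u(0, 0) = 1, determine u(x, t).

Substitute the ansatz u = A t x^{2} + B \cos{\left(t \right)} into the left-hand side.
Derivatives of the ansatz:
  u_tt = - B \cos{\left(t \right)}
  u_x = 2 A t x
Term by term:
  2·u^2·u_tt = - 2 A^{2} B t^{2} x^{4} \cos{\left(t \right)} - 4 A B^{2} t x^{2} \cos^{2}{\left(t \right)} - 2 B^{3} \cos^{3}{\left(t \right)}
  2/3·u^2·u_x = \frac{4 A^{3} t^{3} x^{5}}{3} + \frac{8 A^{2} B t^{2} x^{3} \cos{\left(t \right)}}{3} + \frac{4 A B^{2} t x \cos^{2}{\left(t \right)}}{3}
So the left-hand side equals
  \frac{4 A^{3} t^{3} x^{5}}{3} - 2 A^{2} B t^{2} x^{4} \cos{\left(t \right)} + \frac{8 A^{2} B t^{2} x^{3} \cos{\left(t \right)}}{3} - 4 A B^{2} t x^{2} \cos^{2}{\left(t \right)} + \frac{4 A B^{2} t x \cos^{2}{\left(t \right)}}{3} - 2 B^{3} \cos^{3}{\left(t \right)}
This must equal f(x, t) identically; expanded, f = - 36 t^{3} x^{5} - 18 t^{2} x^{4} \cos{\left(t \right)} + 24 t^{2} x^{3} \cos{\left(t \right)} + 12 t x^{2} \cos^{2}{\left(t \right)} - 4 t x \cos^{2}{\left(t \right)} - 2 \cos^{3}{\left(t \right)}.
Matching coefficients of the independent functions:
  [t^{3} x^{5}]:  \frac{4 A^{3}}{3} = -36
  [t x \cos^{2}{\left(t \right)}]:  \frac{4 A B^{2}}{3} = -4
  [t x^{2} \cos^{2}{\left(t \right)}]:  - 4 A B^{2} = 12
  [t^{2} x^{3} \cos{\left(t \right)}]:  \frac{8 A^{2} B}{3} = 24
  [t^{2} x^{4} \cos{\left(t \right)}]:  - 2 A^{2} B = -18
  [\cos^{3}{\left(t \right)}]:  - 2 B^{3} = -2
Solving: A = -3, B = 1.
Check against the point condition:
  u(0, 0) = 1  ⟹  B = 1  ✓
Hence u(x, t) = - 3 t x^{2} + \cos{\left(t \right)}.

Answer: u(x, t) = - 3 t x^{2} + \cos{\left(t \right)}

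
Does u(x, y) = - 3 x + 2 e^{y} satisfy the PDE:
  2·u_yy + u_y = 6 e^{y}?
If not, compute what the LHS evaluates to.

Evaluate each term of the left-hand side for u = - 3 x + 2 e^{y}.
Derivatives:
  u_yy = 2 e^{y}
  u_y = 2 e^{y}
Terms:
  2·u_yy = 4 e^{y}
  u_y = 2 e^{y}
Sum: LHS = 6 e^{y}
This is exactly the given right-hand side, so u is a solution.

Answer: Yes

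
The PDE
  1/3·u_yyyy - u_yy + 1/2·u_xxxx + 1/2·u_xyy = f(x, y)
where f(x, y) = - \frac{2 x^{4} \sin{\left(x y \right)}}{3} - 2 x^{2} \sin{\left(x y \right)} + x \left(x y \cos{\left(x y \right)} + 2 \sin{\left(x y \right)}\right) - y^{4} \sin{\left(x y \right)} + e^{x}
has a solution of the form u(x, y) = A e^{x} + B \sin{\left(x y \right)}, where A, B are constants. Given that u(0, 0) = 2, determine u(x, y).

Substitute the ansatz u = A e^{x} + B \sin{\left(x y \right)} into the left-hand side.
Derivatives of the ansatz:
  u_yyyy = B x^{4} \sin{\left(x y \right)}
  u_yy = - B x^{2} \sin{\left(x y \right)}
  u_xxxx = A e^{x} + B y^{4} \sin{\left(x y \right)}
  u_xyy = - B x^{2} y \cos{\left(x y \right)} - 2 B x \sin{\left(x y \right)}
Term by term:
  1/3·u_yyyy = \frac{B x^{4} \sin{\left(x y \right)}}{3}
  -u_yy = B x^{2} \sin{\left(x y \right)}
  1/2·u_xxxx = \frac{A e^{x}}{2} + \frac{B y^{4} \sin{\left(x y \right)}}{2}
  1/2·u_xyy = - \frac{B x^{2} y \cos{\left(x y \right)}}{2} - B x \sin{\left(x y \right)}
So the left-hand side equals
  \frac{A e^{x}}{2} + \frac{B x^{4} \sin{\left(x y \right)}}{3} - \frac{B x^{2} y \cos{\left(x y \right)}}{2} + B x^{2} \sin{\left(x y \right)} - B x \sin{\left(x y \right)} + \frac{B y^{4} \sin{\left(x y \right)}}{2}
This must equal f(x, y) identically; expanded, f = - \frac{2 x^{4} \sin{\left(x y \right)}}{3} + x^{2} y \cos{\left(x y \right)} - 2 x^{2} \sin{\left(x y \right)} + 2 x \sin{\left(x y \right)} - y^{4} \sin{\left(x y \right)} + e^{x}.
Matching coefficients of the independent functions:
  [x \sin{\left(x y \right)}]:  - B = 2
  [x^{2} \sin{\left(x y \right)}]:  B = -2
  [x^{4} \sin{\left(x y \right)}]:  \frac{B}{3} = - \frac{2}{3}
  [y^{4} \sin{\left(x y \right)}]:  \frac{B}{2} = -1
  [x^{2} y \cos{\left(x y \right)}]:  - \frac{B}{2} = 1
  [e^{x}]:  \frac{A}{2} = 1
Solving: A = 2, B = -2.
Check against the point condition:
  u(0, 0) = 2  ⟹  A = 2  ✓
Hence u(x, y) = 2 e^{x} - 2 \sin{\left(x y \right)}.

Answer: u(x, y) = 2 e^{x} - 2 \sin{\left(x y \right)}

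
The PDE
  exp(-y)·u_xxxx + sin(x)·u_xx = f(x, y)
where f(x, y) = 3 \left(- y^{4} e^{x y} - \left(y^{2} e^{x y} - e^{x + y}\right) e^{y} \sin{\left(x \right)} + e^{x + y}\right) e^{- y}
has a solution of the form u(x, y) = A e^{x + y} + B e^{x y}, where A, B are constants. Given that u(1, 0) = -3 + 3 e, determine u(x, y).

Answer: u(x, y) = - 3 e^{x y} + 3 e^{x + y}

Derivation:
Substitute the ansatz u = A e^{x + y} + B e^{x y} into the left-hand side.
Derivatives of the ansatz:
  u_xxxx = A e^{x} e^{y} + B y^{4} e^{x y}
  u_xx = A e^{x} e^{y} + B y^{2} e^{x y}
Term by term:
  exp(-y)·u_xxxx = A e^{x} + B y^{4} e^{- y} e^{x y}
  sin(x)·u_xx = A e^{x} e^{y} \sin{\left(x \right)} + B y^{2} e^{x y} \sin{\left(x \right)}
So the left-hand side equals
  A e^{x} e^{y} \sin{\left(x \right)} + A e^{x} + B y^{4} e^{- y} e^{x y} + B y^{2} e^{x y} \sin{\left(x \right)}
This must equal f(x, y) identically; expanded, f = - 3 y^{4} e^{- y} e^{x y} - 3 y^{2} e^{x y} \sin{\left(x \right)} + 3 e^{x} e^{y} \sin{\left(x \right)} + 3 e^{x}.
Matching coefficients of the independent functions:
  [y^{2} e^{x y} \sin{\left(x \right)}, y^{4} e^{- y} e^{x y}]:  B = -3
  [e^{x} e^{y} \sin{\left(x \right)}, e^{x}]:  A = 3
Solving: A = 3, B = -3.
Check against the point condition:
  u(1, 0) = -3 + 3 e  ⟹  e A + B = -3 + 3 e  ✓
Hence u(x, y) = - 3 e^{x y} + 3 e^{x + y}.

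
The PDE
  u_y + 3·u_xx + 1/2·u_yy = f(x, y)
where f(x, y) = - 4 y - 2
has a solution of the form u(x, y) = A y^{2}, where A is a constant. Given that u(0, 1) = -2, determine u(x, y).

Substitute the ansatz u = A y^{2} into the left-hand side.
Derivatives of the ansatz:
  u_y = 2 A y
  u_xx = 0
  u_yy = 2 A
Term by term:
  u_y = 2 A y
  3·u_xx = 0
  1/2·u_yy = A
So the left-hand side equals
  2 A y + A
This must equal f(x, y) = - 4 y - 2 identically.
Matching coefficients of the independent functions:
  [constant term]:  A = -2
  [y]:  2 A = -4
Solving: A = -2.
Check against the point condition:
  u(0, 1) = -2  ⟹  A = -2  ✓
Hence u(x, y) = - 2 y^{2}.

Answer: u(x, y) = - 2 y^{2}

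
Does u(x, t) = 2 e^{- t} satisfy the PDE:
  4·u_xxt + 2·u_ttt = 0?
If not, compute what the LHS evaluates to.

Evaluate each term of the left-hand side for u = 2 e^{- t}.
Derivatives:
  u_xxt = 0
  u_ttt = - 2 e^{- t}
Terms:
  4·u_xxt = 0
  2·u_ttt = - 4 e^{- t}
Sum: LHS = - 4 e^{- t}
Given right-hand side: 0. Difference LHS − RHS = - 4 e^{- t} ≠ 0, so u is not a solution.

Answer: No, the LHS evaluates to - 4 e^{- t}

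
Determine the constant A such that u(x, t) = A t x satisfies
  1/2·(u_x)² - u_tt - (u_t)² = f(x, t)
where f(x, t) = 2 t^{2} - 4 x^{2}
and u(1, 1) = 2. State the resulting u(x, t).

Substitute the ansatz u = A t x into the left-hand side.
Derivatives of the ansatz:
  u_x = A t
  u_tt = 0
  u_t = A x
Term by term:
  1/2·(u_x)² = \frac{A^{2} t^{2}}{2}
  -u_tt = 0
  -(u_t)² = - A^{2} x^{2}
So the left-hand side equals
  \frac{A^{2} t^{2}}{2} - A^{2} x^{2}
This must equal f(x, t) = 2 t^{2} - 4 x^{2} identically.
Matching coefficients of the independent functions:
  [t^{2}]:  \frac{A^{2}}{2} = 2
  [x^{2}]:  - A^{2} = -4
These equations allow (A) = (-2) or (2).
Impose the point condition(s):
  u(1, 1) = 2  ⟹  A = 2
Only A = 2 satisfies everything.
Hence u(x, t) = 2 t x.

Answer: u(x, t) = 2 t x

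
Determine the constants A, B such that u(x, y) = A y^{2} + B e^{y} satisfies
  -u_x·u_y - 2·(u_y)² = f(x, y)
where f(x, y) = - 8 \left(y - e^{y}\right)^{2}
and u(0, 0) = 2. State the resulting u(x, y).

Answer: u(x, y) = - y^{2} + 2 e^{y}

Derivation:
Substitute the ansatz u = A y^{2} + B e^{y} into the left-hand side.
Derivatives of the ansatz:
  u_x = 0
  u_y = 2 A y + B e^{y}
Term by term:
  -u_x·u_y = 0
  -2·(u_y)² = - 8 A^{2} y^{2} - 8 A B y e^{y} - 2 B^{2} e^{2 y}
So the left-hand side equals
  - 8 A^{2} y^{2} - 8 A B y e^{y} - 2 B^{2} e^{2 y}
This must equal f(x, y) identically; expanded, f = - 8 y^{2} + 16 y e^{y} - 8 e^{2 y}.
Matching coefficients of the independent functions:
  [y^{2}]:  - 8 A^{2} = -8
  [y e^{y}]:  - 8 A B = 16
  [e^{2 y}]:  - 2 B^{2} = -8
These equations allow (A, B) = (-1, 2) or (1, -2).
Impose the point condition(s):
  u(0, 0) = 2  ⟹  B = 2
Only A = -1, B = 2 satisfies everything.
Hence u(x, y) = - y^{2} + 2 e^{y}.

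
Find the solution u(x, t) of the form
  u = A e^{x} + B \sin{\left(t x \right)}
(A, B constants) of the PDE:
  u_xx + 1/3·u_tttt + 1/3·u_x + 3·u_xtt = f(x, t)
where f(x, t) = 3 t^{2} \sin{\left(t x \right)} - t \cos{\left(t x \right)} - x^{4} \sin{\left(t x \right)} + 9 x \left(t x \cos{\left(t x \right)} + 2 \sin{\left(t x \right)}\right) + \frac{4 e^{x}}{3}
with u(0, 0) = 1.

Answer: u(x, t) = e^{x} - 3 \sin{\left(t x \right)}

Derivation:
Substitute the ansatz u = A e^{x} + B \sin{\left(t x \right)} into the left-hand side.
Derivatives of the ansatz:
  u_xx = A e^{x} - B t^{2} \sin{\left(t x \right)}
  u_tttt = B x^{4} \sin{\left(t x \right)}
  u_x = A e^{x} + B t \cos{\left(t x \right)}
  u_xtt = - B t x^{2} \cos{\left(t x \right)} - 2 B x \sin{\left(t x \right)}
Term by term:
  u_xx = A e^{x} - B t^{2} \sin{\left(t x \right)}
  1/3·u_tttt = \frac{B x^{4} \sin{\left(t x \right)}}{3}
  1/3·u_x = \frac{A e^{x}}{3} + \frac{B t \cos{\left(t x \right)}}{3}
  3·u_xtt = - 3 B t x^{2} \cos{\left(t x \right)} - 6 B x \sin{\left(t x \right)}
So the left-hand side equals
  \frac{4 A e^{x}}{3} - B t^{2} \sin{\left(t x \right)} - 3 B t x^{2} \cos{\left(t x \right)} + \frac{B t \cos{\left(t x \right)}}{3} + \frac{B x^{4} \sin{\left(t x \right)}}{3} - 6 B x \sin{\left(t x \right)}
This must equal f(x, t) identically; expanded, f = 3 t^{2} \sin{\left(t x \right)} + 9 t x^{2} \cos{\left(t x \right)} - t \cos{\left(t x \right)} - x^{4} \sin{\left(t x \right)} + 18 x \sin{\left(t x \right)} + \frac{4 e^{x}}{3}.
Matching coefficients of the independent functions:
  [t \cos{\left(t x \right)}, x^{4} \sin{\left(t x \right)}]:  \frac{B}{3} = -1
  [t^{2} \sin{\left(t x \right)}]:  - B = 3
  [x \sin{\left(t x \right)}]:  - 6 B = 18
  [t x^{2} \cos{\left(t x \right)}]:  - 3 B = 9
  [e^{x}]:  \frac{4 A}{3} = \frac{4}{3}
Solving: A = 1, B = -3.
Check against the point condition:
  u(0, 0) = 1  ⟹  A = 1  ✓
Hence u(x, t) = e^{x} - 3 \sin{\left(t x \right)}.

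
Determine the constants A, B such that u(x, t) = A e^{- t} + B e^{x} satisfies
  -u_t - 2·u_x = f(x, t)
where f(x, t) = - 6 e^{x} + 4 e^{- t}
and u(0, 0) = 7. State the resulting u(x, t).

Answer: u(x, t) = 3 e^{x} + 4 e^{- t}

Derivation:
Substitute the ansatz u = A e^{- t} + B e^{x} into the left-hand side.
Derivatives of the ansatz:
  u_t = - A e^{- t}
  u_x = B e^{x}
Term by term:
  -u_t = A e^{- t}
  -2·u_x = - 2 B e^{x}
So the left-hand side equals
  A e^{- t} - 2 B e^{x}
This must equal f(x, t) = - 6 e^{x} + 4 e^{- t} identically.
Matching coefficients of the independent functions:
  [e^{- t}]:  A = 4
  [e^{x}]:  - 2 B = -6
Solving: A = 4, B = 3.
Check against the point condition:
  u(0, 0) = 7  ⟹  A + B = 7  ✓
Hence u(x, t) = 3 e^{x} + 4 e^{- t}.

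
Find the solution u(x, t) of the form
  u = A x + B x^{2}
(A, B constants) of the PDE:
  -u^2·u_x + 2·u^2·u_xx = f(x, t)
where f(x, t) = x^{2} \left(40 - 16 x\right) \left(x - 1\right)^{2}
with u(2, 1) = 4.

Substitute the ansatz u = A x + B x^{2} into the left-hand side.
Derivatives of the ansatz:
  u_x = A + 2 B x
  u_xx = 2 B
Term by term:
  -u^2·u_x = - A^{3} x^{2} - 4 A^{2} B x^{3} - 5 A B^{2} x^{4} - 2 B^{3} x^{5}
  2·u^2·u_xx = 4 A^{2} B x^{2} + 8 A B^{2} x^{3} + 4 B^{3} x^{4}
So the left-hand side equals
  - A^{3} x^{2} - 4 A^{2} B x^{3} + 4 A^{2} B x^{2} - 5 A B^{2} x^{4} + 8 A B^{2} x^{3} - 2 B^{3} x^{5} + 4 B^{3} x^{4}
This must equal f(x, t) identically; expanded, f = - 16 x^{5} + 72 x^{4} - 96 x^{3} + 40 x^{2}.
Matching coefficients of the independent functions:
  [x^{2}]:  - A^{3} + 4 A^{2} B = 40
  [x^{3}]:  - 4 A^{2} B + 8 A B^{2} = -96
  [x^{4}]:  - 5 A B^{2} + 4 B^{3} = 72
  [x^{5}]:  - 2 B^{3} = -16
Solving: A = -2, B = 2.
Check against the point condition:
  u(2, 1) = 4  ⟹  2 A + 4 B = 4  ✓
Hence u(x, t) = 2 x^{2} - 2 x.

Answer: u(x, t) = 2 x^{2} - 2 x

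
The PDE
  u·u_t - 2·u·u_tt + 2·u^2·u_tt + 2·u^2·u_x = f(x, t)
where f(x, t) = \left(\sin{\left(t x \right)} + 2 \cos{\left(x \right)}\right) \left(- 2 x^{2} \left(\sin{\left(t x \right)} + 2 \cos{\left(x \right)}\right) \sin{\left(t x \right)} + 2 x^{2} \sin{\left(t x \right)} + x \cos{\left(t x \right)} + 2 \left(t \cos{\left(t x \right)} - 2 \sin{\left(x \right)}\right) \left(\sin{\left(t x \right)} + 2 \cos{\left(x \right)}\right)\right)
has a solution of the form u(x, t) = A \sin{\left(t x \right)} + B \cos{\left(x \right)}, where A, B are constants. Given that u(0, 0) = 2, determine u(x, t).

Answer: u(x, t) = \sin{\left(t x \right)} + 2 \cos{\left(x \right)}

Derivation:
Substitute the ansatz u = A \sin{\left(t x \right)} + B \cos{\left(x \right)} into the left-hand side.
Derivatives of the ansatz:
  u_t = A x \cos{\left(t x \right)}
  u_tt = - A x^{2} \sin{\left(t x \right)}
  u_x = A t \cos{\left(t x \right)} - B \sin{\left(x \right)}
Term by term:
  u·u_t = A^{2} x \sin{\left(t x \right)} \cos{\left(t x \right)} + A B x \cos{\left(x \right)} \cos{\left(t x \right)}
  -2·u·u_tt = 2 A^{2} x^{2} \sin^{2}{\left(t x \right)} + 2 A B x^{2} \sin{\left(t x \right)} \cos{\left(x \right)}
  2·u^2·u_tt = - 2 A^{3} x^{2} \sin^{3}{\left(t x \right)} - 4 A^{2} B x^{2} \sin^{2}{\left(t x \right)} \cos{\left(x \right)} - 2 A B^{2} x^{2} \sin{\left(t x \right)} \cos^{2}{\left(x \right)}
  2·u^2·u_x = 2 A^{3} t \sin^{2}{\left(t x \right)} \cos{\left(t x \right)} + 4 A^{2} B t \sin{\left(t x \right)} \cos{\left(x \right)} \cos{\left(t x \right)} - 2 A^{2} B \sin{\left(x \right)} \sin^{2}{\left(t x \right)} + 2 A B^{2} t \cos^{2}{\left(x \right)} \cos{\left(t x \right)} - 4 A B^{2} \sin{\left(x \right)} \sin{\left(t x \right)} \cos{\left(x \right)} - 2 B^{3} \sin{\left(x \right)} \cos^{2}{\left(x \right)}
So the left-hand side equals
  2 A^{3} t \sin^{2}{\left(t x \right)} \cos{\left(t x \right)} - 2 A^{3} x^{2} \sin^{3}{\left(t x \right)} + 4 A^{2} B t \sin{\left(t x \right)} \cos{\left(x \right)} \cos{\left(t x \right)} - 4 A^{2} B x^{2} \sin^{2}{\left(t x \right)} \cos{\left(x \right)} - 2 A^{2} B \sin{\left(x \right)} \sin^{2}{\left(t x \right)} + 2 A^{2} x^{2} \sin^{2}{\left(t x \right)} + A^{2} x \sin{\left(t x \right)} \cos{\left(t x \right)} + 2 A B^{2} t \cos^{2}{\left(x \right)} \cos{\left(t x \right)} - 2 A B^{2} x^{2} \sin{\left(t x \right)} \cos^{2}{\left(x \right)} - 4 A B^{2} \sin{\left(x \right)} \sin{\left(t x \right)} \cos{\left(x \right)} + 2 A B x^{2} \sin{\left(t x \right)} \cos{\left(x \right)} + A B x \cos{\left(x \right)} \cos{\left(t x \right)} - 2 B^{3} \sin{\left(x \right)} \cos^{2}{\left(x \right)}
This must equal f(x, t) identically; expanded, f = 2 t \sin^{2}{\left(t x \right)} \cos{\left(t x \right)} + 8 t \sin{\left(t x \right)} \cos{\left(x \right)} \cos{\left(t x \right)} + 8 t \cos^{2}{\left(x \right)} \cos{\left(t x \right)} - 2 x^{2} \sin^{3}{\left(t x \right)} - 8 x^{2} \sin^{2}{\left(t x \right)} \cos{\left(x \right)} + 2 x^{2} \sin^{2}{\left(t x \right)} - 8 x^{2} \sin{\left(t x \right)} \cos^{2}{\left(x \right)} + 4 x^{2} \sin{\left(t x \right)} \cos{\left(x \right)} + x \sin{\left(t x \right)} \cos{\left(t x \right)} + 2 x \cos{\left(x \right)} \cos{\left(t x \right)} - 4 \sin{\left(x \right)} \sin^{2}{\left(t x \right)} - 16 \sin{\left(x \right)} \sin{\left(t x \right)} \cos{\left(x \right)} - 16 \sin{\left(x \right)} \cos^{2}{\left(x \right)}.
Matching coefficients of the independent functions:
  [x^{2} \sin^{2}{\left(t x \right)}]:  2 A^{2} = 2
  [x^{2} \sin^{3}{\left(t x \right)}]:  - 2 A^{3} = -2
  [\sin{\left(x \right)} \sin^{2}{\left(t x \right)}]:  - 2 A^{2} B = -4
  [\sin{\left(x \right)} \cos^{2}{\left(x \right)}]:  - 2 B^{3} = -16
  [t \sin^{2}{\left(t x \right)} \cos{\left(t x \right)}]:  2 A^{3} = 2
  [t \cos^{2}{\left(x \right)} \cos{\left(t x \right)}]:  2 A B^{2} = 8
  [x \sin{\left(t x \right)} \cos{\left(t x \right)}]:  A^{2} = 1
  [x \cos{\left(x \right)} \cos{\left(t x \right)}]:  A B = 2
  [x^{2} \sin{\left(t x \right)} \cos{\left(x \right)}]:  2 A B = 4
  [x^{2} \sin{\left(t x \right)} \cos^{2}{\left(x \right)}]:  - 2 A B^{2} = -8
  [x^{2} \sin^{2}{\left(t x \right)} \cos{\left(x \right)}]:  - 4 A^{2} B = -8
  [\sin{\left(x \right)} \sin{\left(t x \right)} \cos{\left(x \right)}]:  - 4 A B^{2} = -16
  [t \sin{\left(t x \right)} \cos{\left(x \right)} \cos{\left(t x \right)}]:  4 A^{2} B = 8
Solving: A = 1, B = 2.
Check against the point condition:
  u(0, 0) = 2  ⟹  B = 2  ✓
Hence u(x, t) = \sin{\left(t x \right)} + 2 \cos{\left(x \right)}.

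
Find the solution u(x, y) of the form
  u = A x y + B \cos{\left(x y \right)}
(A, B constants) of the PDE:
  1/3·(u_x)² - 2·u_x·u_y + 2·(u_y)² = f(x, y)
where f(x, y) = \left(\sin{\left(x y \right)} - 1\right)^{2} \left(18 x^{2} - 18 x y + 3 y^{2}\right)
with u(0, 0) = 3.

Answer: u(x, y) = 3 x y + 3 \cos{\left(x y \right)}

Derivation:
Substitute the ansatz u = A x y + B \cos{\left(x y \right)} into the left-hand side.
Derivatives of the ansatz:
  u_x = A y - B y \sin{\left(x y \right)}
  u_y = A x - B x \sin{\left(x y \right)}
Term by term:
  1/3·(u_x)² = \frac{A^{2} y^{2}}{3} - \frac{2 A B y^{2} \sin{\left(x y \right)}}{3} + \frac{B^{2} y^{2} \sin^{2}{\left(x y \right)}}{3}
  -2·u_x·u_y = - 2 A^{2} x y + 4 A B x y \sin{\left(x y \right)} - 2 B^{2} x y \sin^{2}{\left(x y \right)}
  2·(u_y)² = 2 A^{2} x^{2} - 4 A B x^{2} \sin{\left(x y \right)} + 2 B^{2} x^{2} \sin^{2}{\left(x y \right)}
So the left-hand side equals
  2 A^{2} x^{2} - 2 A^{2} x y + \frac{A^{2} y^{2}}{3} - 4 A B x^{2} \sin{\left(x y \right)} + 4 A B x y \sin{\left(x y \right)} - \frac{2 A B y^{2} \sin{\left(x y \right)}}{3} + 2 B^{2} x^{2} \sin^{2}{\left(x y \right)} - 2 B^{2} x y \sin^{2}{\left(x y \right)} + \frac{B^{2} y^{2} \sin^{2}{\left(x y \right)}}{3}
This must equal f(x, y) identically; expanded, f = 18 x^{2} \sin^{2}{\left(x y \right)} - 36 x^{2} \sin{\left(x y \right)} + 18 x^{2} - 18 x y \sin^{2}{\left(x y \right)} + 36 x y \sin{\left(x y \right)} - 18 x y + 3 y^{2} \sin^{2}{\left(x y \right)} - 6 y^{2} \sin{\left(x y \right)} + 3 y^{2}.
Matching coefficients of the independent functions:
  [x^{2}]:  2 A^{2} = 18
  [y^{2}]:  \frac{A^{2}}{3} = 3
  [x y]:  - 2 A^{2} = -18
  [x^{2} \sin{\left(x y \right)}]:  - 4 A B = -36
  [x^{2} \sin^{2}{\left(x y \right)}]:  2 B^{2} = 18
  [y^{2} \sin{\left(x y \right)}]:  - \frac{2 A B}{3} = -6
  [y^{2} \sin^{2}{\left(x y \right)}]:  \frac{B^{2}}{3} = 3
  [x y \sin{\left(x y \right)}]:  4 A B = 36
  [x y \sin^{2}{\left(x y \right)}]:  - 2 B^{2} = -18
These equations allow (A, B) = (-3, -3) or (3, 3).
Impose the point condition(s):
  u(0, 0) = 3  ⟹  B = 3
Only A = 3, B = 3 satisfies everything.
Hence u(x, y) = 3 x y + 3 \cos{\left(x y \right)}.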